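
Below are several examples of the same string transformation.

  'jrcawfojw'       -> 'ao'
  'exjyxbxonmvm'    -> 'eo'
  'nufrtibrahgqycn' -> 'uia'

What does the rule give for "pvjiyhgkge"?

ie

The rule is to keep only the vowels.
So "pvjiyhgkge" becomes "ie".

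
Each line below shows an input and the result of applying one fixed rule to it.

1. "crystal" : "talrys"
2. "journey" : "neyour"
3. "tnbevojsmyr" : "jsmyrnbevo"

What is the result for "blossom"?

Rule — delete the first character, then swap the front and back halves of the string.
Starting from "blossom": after the first operation, "lossom"; after the second, "somlos".
(Check on "crystal": → "rystal" → "talrys" ✓)

somlos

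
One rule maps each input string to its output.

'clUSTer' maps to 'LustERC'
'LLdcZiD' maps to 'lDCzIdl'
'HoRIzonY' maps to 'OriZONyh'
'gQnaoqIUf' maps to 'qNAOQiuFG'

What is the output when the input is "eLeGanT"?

What's happening: move the first character to the end, then flip the case of every letter.
Applying both steps to "eLeGanT": "LeGanTe", then "lEgANtE".

lEgANtE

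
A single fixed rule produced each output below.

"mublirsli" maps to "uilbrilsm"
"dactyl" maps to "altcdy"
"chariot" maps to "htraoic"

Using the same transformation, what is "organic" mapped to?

Rule — swap the first and last characters, then swap each adjacent pair of characters (1↔2, 3↔4, ...).
Starting from "organic": after the first operation, "crganio"; after the second, "rcagino".

rcagino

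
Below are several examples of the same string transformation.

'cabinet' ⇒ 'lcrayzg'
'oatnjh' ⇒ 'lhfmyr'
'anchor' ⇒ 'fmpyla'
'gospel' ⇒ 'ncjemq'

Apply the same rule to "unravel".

tcjslpy

Each output is the input with this applied: move the last 3 characters to the front (rotate right by 3), then shift every letter 2 places backward in the alphabet (wrapping around).
"unravel" → "velunra" → "tcjslpy".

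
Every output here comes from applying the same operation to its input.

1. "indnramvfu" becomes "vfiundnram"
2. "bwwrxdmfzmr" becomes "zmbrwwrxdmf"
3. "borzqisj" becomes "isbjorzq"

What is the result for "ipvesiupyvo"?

The transformation: swap the first and last characters, then move the last 3 characters to the front (rotate right by 3).
On "ipvesiupyvo" that produces "yviopvesiup".
(Check on "bwwrxdmfzmr": → "rwwrxdmfzmb" → "zmbrwwrxdmf" ✓)

yviopvesiup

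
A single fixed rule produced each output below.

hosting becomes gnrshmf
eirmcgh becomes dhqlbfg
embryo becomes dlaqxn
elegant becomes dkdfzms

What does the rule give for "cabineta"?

In each case the input is transformed by: shift every letter 1 place backward in the alphabet (wrapping around).
For "cabineta" the result is "bzahmdsz".

bzahmdsz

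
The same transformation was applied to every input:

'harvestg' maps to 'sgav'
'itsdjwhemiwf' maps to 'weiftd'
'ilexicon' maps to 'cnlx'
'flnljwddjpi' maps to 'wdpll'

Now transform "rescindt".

ntec

The transformation: keep every other character starting from the second (positions 2nd, 4th, 6th, ...), then move the first 2 characters to the end (rotate left by 2).
Applying that to "rescindt" gives "ntec".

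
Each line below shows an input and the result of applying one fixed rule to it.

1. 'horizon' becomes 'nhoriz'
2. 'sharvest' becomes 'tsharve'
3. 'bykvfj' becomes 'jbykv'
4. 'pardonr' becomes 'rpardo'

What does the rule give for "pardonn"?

What's happening: move the last character to the front, then delete the last character.
Applying both steps to "pardonn": "npardon", then "npardo".

npardo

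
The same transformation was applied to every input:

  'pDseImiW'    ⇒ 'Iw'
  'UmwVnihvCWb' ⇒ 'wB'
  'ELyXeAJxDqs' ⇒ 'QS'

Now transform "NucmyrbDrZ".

Each output is the input with this applied: flip the case of every letter, then keep only the last 2 characters.
Applying both steps to "NucmyrbDrZ": "nUCMYRBdRz", then "Rz".

Rz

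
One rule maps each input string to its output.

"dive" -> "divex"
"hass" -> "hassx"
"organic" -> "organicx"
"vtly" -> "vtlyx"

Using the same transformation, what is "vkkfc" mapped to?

The transformation: append "x".
Doing the same to "vkkfc": "vkkfcx".

vkkfcx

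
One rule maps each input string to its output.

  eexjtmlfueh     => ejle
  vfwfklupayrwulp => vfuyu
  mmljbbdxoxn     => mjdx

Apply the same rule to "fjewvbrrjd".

What's happening: keep one character in every 3, starting at position 1 (positions 1st, 4th, 7th, ...).
On "fjewvbrrjd" that produces "fwrd".

fwrd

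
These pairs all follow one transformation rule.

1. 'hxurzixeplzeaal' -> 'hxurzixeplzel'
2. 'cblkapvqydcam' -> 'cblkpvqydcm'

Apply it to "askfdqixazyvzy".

skfdqixzyvzy

The rule is to remove every "a".
"askfdqixazyvzy" → "skfdqixzyvzy".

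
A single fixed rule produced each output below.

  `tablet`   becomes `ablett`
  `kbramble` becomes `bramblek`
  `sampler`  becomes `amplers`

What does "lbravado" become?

Rule — move the first character to the end.
For "lbravado" the result is "bravadol".

bravadol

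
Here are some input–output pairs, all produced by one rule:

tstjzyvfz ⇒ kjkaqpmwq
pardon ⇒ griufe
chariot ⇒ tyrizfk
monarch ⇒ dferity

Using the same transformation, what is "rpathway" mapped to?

Rule — shift every letter 9 places backward in the alphabet (wrapping around).
On "rpathway" that produces "igrkynrp".

igrkynrp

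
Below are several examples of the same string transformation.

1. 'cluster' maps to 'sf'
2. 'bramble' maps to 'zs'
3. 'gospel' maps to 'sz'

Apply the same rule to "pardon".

cb

Looking at the pairs, the operation is to shift every letter 12 places backward in the alphabet (wrapping around), then keep only the last 2 characters.
"pardon" → "dofrcb" → "cb".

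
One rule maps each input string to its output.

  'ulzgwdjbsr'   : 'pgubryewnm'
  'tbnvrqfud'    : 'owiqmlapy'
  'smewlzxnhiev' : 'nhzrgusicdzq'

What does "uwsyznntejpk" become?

What's happening: shift every letter 5 places backward in the alphabet (wrapping around).
So "uwsyznntejpk" becomes "prntuiiozekf".

prntuiiozekf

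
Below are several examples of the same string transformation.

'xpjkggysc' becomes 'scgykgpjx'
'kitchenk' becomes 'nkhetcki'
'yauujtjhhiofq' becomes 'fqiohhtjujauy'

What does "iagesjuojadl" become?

dljauosjgeia

In each case the input is transformed by: reverse the string, then swap each adjacent pair of characters (1↔2, 3↔4, ...).
Working it through for "iagesjuojadl": intermediate "ldajoujsegai", final "dljauosjgeia".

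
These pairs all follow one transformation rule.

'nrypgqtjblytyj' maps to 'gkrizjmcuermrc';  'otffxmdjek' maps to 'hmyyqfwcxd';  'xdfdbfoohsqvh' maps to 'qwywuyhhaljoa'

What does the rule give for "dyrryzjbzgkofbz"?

Rule — shift every letter 7 places backward in the alphabet (wrapping around).
On "dyrryzjbzgkofbz" that produces "wrkkrscuszdhyus".

wrkkrscuszdhyus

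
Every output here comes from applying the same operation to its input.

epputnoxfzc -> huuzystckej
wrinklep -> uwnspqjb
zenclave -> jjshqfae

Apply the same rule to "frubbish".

Looking at the pairs, the operation is to shift every letter 5 places forward in the alphabet (wrapping around), then swap the first and last characters.
Doing the same to "frubbish": "mwzggnxk".
(Check on "wrinklep": → "bwnspqju" → "uwnspqjb" ✓)

mwzggnxk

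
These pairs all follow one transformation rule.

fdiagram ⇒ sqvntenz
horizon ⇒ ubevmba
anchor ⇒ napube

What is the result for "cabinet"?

Each output is the input with this applied: shift every letter 13 places forward in the alphabet (wrapping around) — i.e. ROT13.
Doing the same to "cabinet": "pnovarg".

pnovarg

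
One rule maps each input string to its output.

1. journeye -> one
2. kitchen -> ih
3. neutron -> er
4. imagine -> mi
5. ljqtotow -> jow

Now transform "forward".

oa

In each case the input is transformed by: keep one character in every 3, starting at position 2 (positions 2nd, 5th, 8th, ...).
For "forward" the result is "oa".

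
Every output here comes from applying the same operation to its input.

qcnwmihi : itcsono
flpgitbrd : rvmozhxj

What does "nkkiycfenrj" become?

qqoeilktxp

The pattern: shift every letter 6 places forward in the alphabet (wrapping around), then delete the first character.
For "nkkiycfenrj" the result is "qqoeilktxp".
(Check on "qcnwmihi": → "witcsono" → "itcsono" ✓)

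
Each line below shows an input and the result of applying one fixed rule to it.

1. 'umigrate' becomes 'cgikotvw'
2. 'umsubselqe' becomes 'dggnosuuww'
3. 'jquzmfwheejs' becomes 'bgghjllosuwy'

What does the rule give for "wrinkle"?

Each output is the input with this applied: shift every letter 2 places forward in the alphabet (wrapping around), then sort the characters into alphabetical order.
Starting from "wrinkle": after the first operation, "ytkpmng"; after the second, "gkmnpty".

gkmnpty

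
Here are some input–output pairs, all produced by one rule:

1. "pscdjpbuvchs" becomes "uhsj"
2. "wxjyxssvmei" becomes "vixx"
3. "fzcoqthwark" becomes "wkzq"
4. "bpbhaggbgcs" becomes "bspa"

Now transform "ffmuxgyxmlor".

Looking at the pairs, the operation is to keep one character in every 3, starting at position 2 (positions 2nd, 5th, 8th, ...), then move the first 2 characters to the end (rotate left by 2).
For "ffmuxgyxmlor", step one produces "fxxo"; step two turns that into "xofx".

xofx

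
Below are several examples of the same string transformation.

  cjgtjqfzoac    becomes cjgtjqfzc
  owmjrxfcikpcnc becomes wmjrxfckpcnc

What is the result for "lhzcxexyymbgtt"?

lhzcxxyymbgtt

Rule — remove every vowel.
Applying that to "lhzcxexyymbgtt" gives "lhzcxxyymbgtt".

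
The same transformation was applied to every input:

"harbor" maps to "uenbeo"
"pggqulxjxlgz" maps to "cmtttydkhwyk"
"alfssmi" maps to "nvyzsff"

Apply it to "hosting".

utbafvg

The transformation: shift every letter 13 places forward in the alphabet (wrapping around) — i.e. ROT13, then take characters alternately from the front and the back (1st, last, 2nd, 2nd-last, ...).
Starting from "hosting": after the first operation, "ubfgvat"; after the second, "utbafvg".
(Check on "harbor": → "uneobe" → "uenbeo" ✓)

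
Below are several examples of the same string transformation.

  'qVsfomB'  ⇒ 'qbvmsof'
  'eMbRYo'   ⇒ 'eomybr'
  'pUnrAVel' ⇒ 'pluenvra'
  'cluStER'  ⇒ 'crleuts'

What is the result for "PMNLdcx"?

What's happening: take characters alternately from the front and the back (1st, last, 2nd, 2nd-last, ...), then convert every letter to lowercase.
Working it through for "PMNLdcx": intermediate "PxMcNdL", final "pxmcndl".

pxmcndl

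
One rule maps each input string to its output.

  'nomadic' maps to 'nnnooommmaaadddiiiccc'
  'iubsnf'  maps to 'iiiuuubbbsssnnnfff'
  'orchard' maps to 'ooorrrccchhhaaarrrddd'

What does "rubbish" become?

rrruuubbbbbbiiissshhh

What's happening: repeat every character 3 times.
So "rubbish" becomes "rrruuubbbbbbiiissshhh".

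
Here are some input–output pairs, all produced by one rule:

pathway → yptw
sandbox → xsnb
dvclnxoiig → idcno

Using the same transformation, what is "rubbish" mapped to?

hrbi

Each output is the input with this applied: keep every other character starting from the first (positions 1st, 3rd, 5th, ...), then move the last character to the front.
Applying both steps to "rubbish": "rbih", then "hrbi".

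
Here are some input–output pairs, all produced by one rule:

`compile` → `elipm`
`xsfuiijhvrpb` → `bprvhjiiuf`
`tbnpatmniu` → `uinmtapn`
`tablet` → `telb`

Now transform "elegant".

Each output is the input with this applied: reverse the string, then delete the last 2 characters.
Doing the same to "elegant": "tnage".

tnage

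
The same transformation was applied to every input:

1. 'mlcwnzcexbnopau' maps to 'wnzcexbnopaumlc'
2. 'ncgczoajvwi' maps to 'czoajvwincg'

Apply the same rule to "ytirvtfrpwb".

Looking at the pairs, the operation is to move the first 3 characters to the end (rotate left by 3).
So "ytirvtfrpwb" becomes "rvtfrpwbyti".

rvtfrpwbyti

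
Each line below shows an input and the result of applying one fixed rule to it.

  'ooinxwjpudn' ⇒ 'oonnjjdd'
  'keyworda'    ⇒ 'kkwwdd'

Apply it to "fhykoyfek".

In each case the input is transformed by: keep one character in every 3, starting at position 1 (positions 1st, 4th, 7th, ...), then double every character.
Working it through for "fhykoyfek": intermediate "fkf", final "ffkkff".

ffkkff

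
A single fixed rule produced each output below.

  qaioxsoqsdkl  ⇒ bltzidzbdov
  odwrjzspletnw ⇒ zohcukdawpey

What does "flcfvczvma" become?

Rule — delete the last character, then shift every letter 11 places forward in the alphabet (wrapping around).
On "flcfvczvma": the first step gives "flcfvczvm", and the second then gives "qwnqgnkgx".

qwnqgnkgx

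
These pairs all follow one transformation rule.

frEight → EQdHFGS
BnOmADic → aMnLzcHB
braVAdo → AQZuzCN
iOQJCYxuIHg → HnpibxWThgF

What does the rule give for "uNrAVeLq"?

Rule — shift every letter 1 place backward in the alphabet (wrapping around), then flip the case of every letter.
Starting from "uNrAVeLq": after the first operation, "tMqZUdKp"; after the second, "TmQzuDkP".

TmQzuDkP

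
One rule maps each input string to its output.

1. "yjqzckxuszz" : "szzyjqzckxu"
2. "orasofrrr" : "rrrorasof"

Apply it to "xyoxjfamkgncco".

ccoxyoxjfamkgn

The transformation: move the last 3 characters to the front (rotate right by 3).
Doing the same to "xyoxjfamkgncco": "ccoxyoxjfamkgn".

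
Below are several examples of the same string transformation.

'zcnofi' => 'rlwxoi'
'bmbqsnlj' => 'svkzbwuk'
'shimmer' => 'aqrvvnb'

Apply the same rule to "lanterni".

rjwcnawu

The pattern: swap the first and last characters, then shift every letter 9 places forward in the alphabet (wrapping around).
Starting from "lanterni": after the first operation, "ianternl"; after the second, "rjwcnawu".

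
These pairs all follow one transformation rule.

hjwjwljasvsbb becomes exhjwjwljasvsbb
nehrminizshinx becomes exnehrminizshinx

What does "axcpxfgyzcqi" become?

Rule — prepend "ex".
So "axcpxfgyzcqi" becomes "exaxcpxfgyzcqi".

exaxcpxfgyzcqi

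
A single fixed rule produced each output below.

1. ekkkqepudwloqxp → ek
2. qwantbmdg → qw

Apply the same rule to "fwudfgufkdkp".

What's happening: keep only the first 2 characters.
Applying that to "fwudfgufkdkp" gives "fw".

fw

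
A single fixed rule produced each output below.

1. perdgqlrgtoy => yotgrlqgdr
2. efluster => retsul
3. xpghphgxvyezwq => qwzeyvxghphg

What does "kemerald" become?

dlarem

Looking at the pairs, the operation is to delete the first 2 characters, then reverse the string.
Working it through for "kemerald": intermediate "merald", final "dlarem".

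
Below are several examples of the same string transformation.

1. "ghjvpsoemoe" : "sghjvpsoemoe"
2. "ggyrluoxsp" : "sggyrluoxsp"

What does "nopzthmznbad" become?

snopzthmznbad

The pattern: prepend "s".
So "nopzthmznbad" becomes "snopzthmznbad".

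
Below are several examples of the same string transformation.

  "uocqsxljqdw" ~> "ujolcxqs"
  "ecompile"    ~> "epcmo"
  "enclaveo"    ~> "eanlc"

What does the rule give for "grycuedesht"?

gerdyecu

The rule is to delete the last 3 characters, then take characters alternately from the front and the back (1st, last, 2nd, 2nd-last, ...).
On "grycuedesht": the first step gives "grycuede", and the second then gives "gerdyecu".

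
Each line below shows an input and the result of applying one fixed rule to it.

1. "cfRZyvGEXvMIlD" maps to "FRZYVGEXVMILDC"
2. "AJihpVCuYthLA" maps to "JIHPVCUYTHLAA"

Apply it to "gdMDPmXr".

Rule — move the first character to the end, then convert every letter to uppercase.
Working it through for "gdMDPmXr": intermediate "dMDPmXrg", final "DMDPMXRG".

DMDPMXRG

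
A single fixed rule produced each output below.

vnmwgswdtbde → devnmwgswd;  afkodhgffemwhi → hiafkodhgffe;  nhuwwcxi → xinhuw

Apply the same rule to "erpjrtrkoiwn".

Rule — move the last 2 characters to the front (rotate right by 2), then delete the last 2 characters.
"erpjrtrkoiwn" → "wnerpjrtrk".

wnerpjrtrk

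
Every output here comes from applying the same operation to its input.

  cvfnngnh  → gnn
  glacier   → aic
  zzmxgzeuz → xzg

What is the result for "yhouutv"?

The transformation: take characters alternately from the front and the back (1st, last, 2nd, 2nd-last, ...), then keep only the last 3 characters.
On "yhouutv": the first step gives "yvhtouu", and the second then gives "ouu".

ouu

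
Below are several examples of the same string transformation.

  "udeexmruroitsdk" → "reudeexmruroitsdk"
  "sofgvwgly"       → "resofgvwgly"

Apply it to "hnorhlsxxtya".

In each case the input is transformed by: prepend "re".
For "hnorhlsxxtya" the result is "rehnorhlsxxtya".

rehnorhlsxxtya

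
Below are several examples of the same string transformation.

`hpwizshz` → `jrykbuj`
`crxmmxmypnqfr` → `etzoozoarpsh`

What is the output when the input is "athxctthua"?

Looking at the pairs, the operation is to shift every letter 2 places forward in the alphabet (wrapping around), then delete the last character.
Applying both steps to "athxctthua": "cvjzevvjwc", then "cvjzevvjw".

cvjzevvjw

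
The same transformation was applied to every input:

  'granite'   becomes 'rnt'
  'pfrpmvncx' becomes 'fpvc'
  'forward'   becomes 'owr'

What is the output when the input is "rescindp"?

The pattern: keep every other character starting from the second (positions 2nd, 4th, 6th, ...).
So "rescindp" becomes "ecnp".

ecnp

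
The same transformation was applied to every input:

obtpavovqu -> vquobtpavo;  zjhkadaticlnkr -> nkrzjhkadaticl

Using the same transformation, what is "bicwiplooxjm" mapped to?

xjmbicwiploo

The rule is to move the last 3 characters to the front (rotate right by 3).
So "bicwiplooxjm" becomes "xjmbicwiploo".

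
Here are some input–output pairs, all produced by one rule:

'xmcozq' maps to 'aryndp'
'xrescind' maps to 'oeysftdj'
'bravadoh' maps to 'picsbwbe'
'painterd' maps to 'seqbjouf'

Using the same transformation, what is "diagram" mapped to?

Each output is the input with this applied: move the last 2 characters to the front (rotate right by 2), then shift every letter 1 place forward in the alphabet (wrapping around).
Applying both steps to "diagram": "amdiagr", then "bnejbhs".

bnejbhs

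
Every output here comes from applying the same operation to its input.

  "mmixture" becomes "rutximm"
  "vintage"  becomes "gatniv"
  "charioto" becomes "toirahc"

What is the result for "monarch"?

The transformation: reverse the string, then delete the first character.
On "monarch": the first step gives "hcranom", and the second then gives "cranom".

cranom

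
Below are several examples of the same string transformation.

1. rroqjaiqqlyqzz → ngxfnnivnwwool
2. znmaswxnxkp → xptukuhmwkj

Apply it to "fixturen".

The pattern: move the first 3 characters to the end (rotate left by 3), then shift every letter 3 places backward in the alphabet (wrapping around).
Working it through for "fixturen": intermediate "turenfix", final "qrobkcfu".
(Check on "rroqjaiqqlyqzz": → "qjaiqqlyqzzrro" → "ngxfnnivnwwool" ✓)

qrobkcfu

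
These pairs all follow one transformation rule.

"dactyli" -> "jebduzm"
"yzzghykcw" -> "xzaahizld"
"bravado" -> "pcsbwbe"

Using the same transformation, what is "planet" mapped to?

uqmbof

Each output is the input with this applied: move the last character to the front, then shift every letter 1 place forward in the alphabet (wrapping around).
For "planet" the result is "uqmbof".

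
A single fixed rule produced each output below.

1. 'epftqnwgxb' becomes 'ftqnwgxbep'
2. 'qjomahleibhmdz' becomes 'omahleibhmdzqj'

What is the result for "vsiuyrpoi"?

iuyrpoivs

Rule — move the first 2 characters to the end (rotate left by 2).
Doing the same to "vsiuyrpoi": "iuyrpoivs".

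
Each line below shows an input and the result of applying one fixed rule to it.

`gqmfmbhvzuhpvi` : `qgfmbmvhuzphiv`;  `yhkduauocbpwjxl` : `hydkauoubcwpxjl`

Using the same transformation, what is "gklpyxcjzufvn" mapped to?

kgplxyjcuzvfn

The pattern: swap each adjacent pair of characters (1↔2, 3↔4, ...).
On "gklpyxcjzufvn" that produces "kgplxyjcuzvfn".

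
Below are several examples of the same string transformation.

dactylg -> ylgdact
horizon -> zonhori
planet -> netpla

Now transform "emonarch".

The pattern: move the last 3 characters to the front (rotate right by 3).
Applying that to "emonarch" gives "rchemona".

rchemona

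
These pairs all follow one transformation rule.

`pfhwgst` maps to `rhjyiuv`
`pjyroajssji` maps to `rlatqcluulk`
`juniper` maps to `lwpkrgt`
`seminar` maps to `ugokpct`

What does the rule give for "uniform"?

The rule is to shift every letter 2 places forward in the alphabet (wrapping around).
On "uniform" that produces "wpkhqto".

wpkhqto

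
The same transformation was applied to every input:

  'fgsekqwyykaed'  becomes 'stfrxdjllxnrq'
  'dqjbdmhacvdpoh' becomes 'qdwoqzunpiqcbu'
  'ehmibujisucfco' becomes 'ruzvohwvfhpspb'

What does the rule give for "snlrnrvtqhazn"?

fayeaeigdunma

The rule is to shift every letter 13 places forward in the alphabet (wrapping around) — i.e. ROT13.
So "snlrnrvtqhazn" becomes "fayeaeigdunma".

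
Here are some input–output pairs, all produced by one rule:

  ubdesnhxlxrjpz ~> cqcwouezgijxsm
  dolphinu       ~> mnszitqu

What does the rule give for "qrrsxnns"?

Rule — swap the front and back halves of the string, then shift every letter 5 places forward in the alphabet (wrapping around).
Working it through for "qrrsxnns": intermediate "xnnsqrrs", final "cssxvwwx".

cssxvwwx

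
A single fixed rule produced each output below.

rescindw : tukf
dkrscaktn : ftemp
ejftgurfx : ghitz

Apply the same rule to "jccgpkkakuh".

What's happening: shift every letter 2 places forward in the alphabet (wrapping around), then keep every other character starting from the first (positions 1st, 3rd, 5th, ...).
For "jccgpkkakuh", step one produces "leeirmmcmwj"; step two turns that into "lermmj".

lermmj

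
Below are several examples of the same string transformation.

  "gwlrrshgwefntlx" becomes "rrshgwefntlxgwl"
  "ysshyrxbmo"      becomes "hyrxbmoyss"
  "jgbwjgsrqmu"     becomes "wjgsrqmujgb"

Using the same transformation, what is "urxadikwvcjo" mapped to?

Rule — move the first 3 characters to the end (rotate left by 3).
"urxadikwvcjo" → "adikwvcjourx".

adikwvcjourx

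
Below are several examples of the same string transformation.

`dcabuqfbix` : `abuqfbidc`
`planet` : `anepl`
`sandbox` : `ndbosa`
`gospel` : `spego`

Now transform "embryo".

Each output is the input with this applied: delete the last character, then move the first 2 characters to the end (rotate left by 2).
Doing the same to "embryo": "bryem".

bryem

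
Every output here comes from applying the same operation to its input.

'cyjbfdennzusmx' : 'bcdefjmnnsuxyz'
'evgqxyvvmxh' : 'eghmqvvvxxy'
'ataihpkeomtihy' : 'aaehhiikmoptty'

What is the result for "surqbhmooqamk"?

abhkmmooqqrsu

The rule is to sort the characters into alphabetical order.
For "surqbhmooqamk" the result is "abhkmmooqqrsu".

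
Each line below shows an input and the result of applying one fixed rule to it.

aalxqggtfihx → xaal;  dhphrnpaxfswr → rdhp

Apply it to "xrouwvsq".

The transformation: move the last character to the front, then keep only the first 4 characters.
For "xrouwvsq", step one produces "qxrouwvs"; step two turns that into "qxro".
(Check on "aalxqggtfihx": → "xaalxqggtfih" → "xaal" ✓)

qxro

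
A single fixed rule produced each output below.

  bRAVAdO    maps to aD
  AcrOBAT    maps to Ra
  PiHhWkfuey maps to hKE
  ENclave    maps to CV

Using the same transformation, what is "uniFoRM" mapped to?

Rule — flip the case of every letter, then keep one character in every 3, starting at position 3 (positions 3rd, 6th, 9th, ...).
On "uniFoRM" that produces "Ir".

Ir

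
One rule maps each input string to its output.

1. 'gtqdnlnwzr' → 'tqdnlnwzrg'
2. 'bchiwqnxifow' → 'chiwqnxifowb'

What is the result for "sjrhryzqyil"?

jrhryzqyils

The transformation: move the first character to the end.
Applying that to "sjrhryzqyil" gives "jrhryzqyils".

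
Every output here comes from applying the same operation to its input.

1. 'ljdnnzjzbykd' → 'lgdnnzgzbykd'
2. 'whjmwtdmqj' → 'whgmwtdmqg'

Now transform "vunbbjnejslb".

vunbbgnegslb

What's happening: replace every "j" with "g".
"vunbbjnejslb" → "vunbbgnegslb".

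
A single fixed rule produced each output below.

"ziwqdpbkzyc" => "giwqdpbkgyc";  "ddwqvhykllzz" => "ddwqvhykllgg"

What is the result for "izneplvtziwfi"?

The transformation: replace every "z" with "g".
On "izneplvtziwfi" that produces "igneplvtgiwfi".

igneplvtgiwfi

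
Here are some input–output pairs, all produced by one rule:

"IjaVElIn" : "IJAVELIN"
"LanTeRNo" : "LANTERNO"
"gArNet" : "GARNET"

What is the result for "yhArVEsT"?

What's happening: convert every letter to uppercase.
"yhArVEsT" → "YHARVEST".

YHARVEST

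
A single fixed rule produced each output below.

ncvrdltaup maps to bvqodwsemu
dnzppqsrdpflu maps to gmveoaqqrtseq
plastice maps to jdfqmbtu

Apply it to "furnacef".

Each output is the input with this applied: move the last 3 characters to the front (rotate right by 3), then shift every letter 1 place forward in the alphabet (wrapping around).
Working it through for "furnacef": intermediate "ceffurna", final "dfggvsob".
(Check on "plastice": → "iceplast" → "jdfqmbtu" ✓)

dfggvsob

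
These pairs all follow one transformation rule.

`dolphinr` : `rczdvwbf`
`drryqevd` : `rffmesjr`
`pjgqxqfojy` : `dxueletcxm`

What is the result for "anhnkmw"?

obvbyak

The pattern: shift every letter 12 places backward in the alphabet (wrapping around).
So "anhnkmw" becomes "obvbyak".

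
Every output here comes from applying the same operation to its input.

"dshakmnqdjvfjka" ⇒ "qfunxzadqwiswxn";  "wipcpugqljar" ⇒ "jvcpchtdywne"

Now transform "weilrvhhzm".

Rule — shift every letter 13 places forward in the alphabet (wrapping around) — i.e. ROT13.
"weilrvhhzm" → "jrvyeiuumz".

jrvyeiuumz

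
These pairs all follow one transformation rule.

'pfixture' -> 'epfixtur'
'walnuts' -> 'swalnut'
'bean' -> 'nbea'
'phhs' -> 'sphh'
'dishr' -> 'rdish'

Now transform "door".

The rule is to move the last character to the front.
Doing the same to "door": "rdoo".

rdoo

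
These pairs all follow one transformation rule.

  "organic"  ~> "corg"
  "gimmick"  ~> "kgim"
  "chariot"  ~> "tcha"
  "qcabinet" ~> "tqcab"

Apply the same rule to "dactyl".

lda

The pattern: move the last character to the front, then delete the last 3 characters.
Applying both steps to "dactyl": "ldacty", then "lda".
(Check on "organic": → "corgani" → "corg" ✓)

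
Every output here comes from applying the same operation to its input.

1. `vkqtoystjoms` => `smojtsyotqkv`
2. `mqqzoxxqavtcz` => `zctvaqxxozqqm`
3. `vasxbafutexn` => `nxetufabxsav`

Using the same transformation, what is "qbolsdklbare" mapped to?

Looking at the pairs, the operation is to reverse the string.
So "qbolsdklbare" becomes "erablkdslobq".

erablkdslobq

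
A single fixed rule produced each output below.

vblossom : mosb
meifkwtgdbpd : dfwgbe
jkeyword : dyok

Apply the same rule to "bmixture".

exum

What's happening: keep every other character starting from the second (positions 2nd, 4th, 6th, ...), then swap the first and last characters.
Working it through for "bmixture": intermediate "mxue", final "exum".
(Check on "vblossom": → "bosm" → "mosb" ✓)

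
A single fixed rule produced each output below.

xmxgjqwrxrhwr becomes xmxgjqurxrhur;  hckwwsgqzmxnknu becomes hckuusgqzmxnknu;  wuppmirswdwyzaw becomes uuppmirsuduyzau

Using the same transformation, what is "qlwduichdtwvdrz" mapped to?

In each case the input is transformed by: replace every "w" with "u".
"qlwduichdtwvdrz" → "qluduichdtuvdrz".

qluduichdtuvdrz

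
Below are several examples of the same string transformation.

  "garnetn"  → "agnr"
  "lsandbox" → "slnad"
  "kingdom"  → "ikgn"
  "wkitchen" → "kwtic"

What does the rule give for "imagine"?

What's happening: delete the last 3 characters, then swap each adjacent pair of characters (1↔2, 3↔4, ...).
Applying that to "imagine" gives "miga".

miga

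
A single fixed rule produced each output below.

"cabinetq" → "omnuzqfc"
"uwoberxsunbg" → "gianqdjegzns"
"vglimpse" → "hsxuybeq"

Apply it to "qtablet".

The transformation: shift every letter 12 places forward in the alphabet (wrapping around).
So "qtablet" becomes "cfmnxqf".

cfmnxqf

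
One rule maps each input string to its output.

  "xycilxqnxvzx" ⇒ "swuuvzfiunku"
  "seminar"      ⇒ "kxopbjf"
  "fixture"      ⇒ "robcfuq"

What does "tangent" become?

bkqqxkd

In each case the input is transformed by: shift every letter 3 places backward in the alphabet (wrapping around), then move the last 3 characters to the front (rotate right by 3).
"tangent" → "bkqqxkd".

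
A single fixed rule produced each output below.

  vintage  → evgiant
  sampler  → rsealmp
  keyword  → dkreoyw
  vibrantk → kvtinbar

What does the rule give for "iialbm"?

mibila

What's happening: reverse the string, then take characters alternately from the front and the back (1st, last, 2nd, 2nd-last, ...).
Starting from "iialbm": after the first operation, "mblaii"; after the second, "mibila".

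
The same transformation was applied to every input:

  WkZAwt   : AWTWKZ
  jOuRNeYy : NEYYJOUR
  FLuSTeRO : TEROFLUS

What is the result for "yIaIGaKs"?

GAKSYIAI

In each case the input is transformed by: swap the front and back halves of the string, then convert every letter to uppercase.
On "yIaIGaKs": the first step gives "GaKsyIaI", and the second then gives "GAKSYIAI".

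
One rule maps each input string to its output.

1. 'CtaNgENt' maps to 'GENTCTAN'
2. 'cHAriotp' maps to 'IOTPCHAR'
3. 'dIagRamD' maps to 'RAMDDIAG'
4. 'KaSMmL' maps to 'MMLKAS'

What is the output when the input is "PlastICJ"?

Each output is the input with this applied: swap the front and back halves of the string, then convert every letter to uppercase.
Starting from "PlastICJ": after the first operation, "tICJPlas"; after the second, "TICJPLAS".
(Check on "dIagRamD": → "RamDdIag" → "RAMDDIAG" ✓)

TICJPLAS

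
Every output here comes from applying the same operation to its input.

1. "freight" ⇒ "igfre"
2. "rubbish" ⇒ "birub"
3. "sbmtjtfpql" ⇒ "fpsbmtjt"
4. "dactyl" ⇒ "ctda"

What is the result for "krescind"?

The transformation: delete the last 2 characters, then move the last 2 characters to the front (rotate right by 2).
On "krescind" that produces "cikres".

cikres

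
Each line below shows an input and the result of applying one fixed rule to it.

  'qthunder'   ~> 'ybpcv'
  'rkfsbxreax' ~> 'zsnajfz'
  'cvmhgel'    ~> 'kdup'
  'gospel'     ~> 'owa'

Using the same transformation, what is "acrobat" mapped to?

ikzw

What's happening: delete the last 3 characters, then shift every letter 8 places forward in the alphabet (wrapping around).
"acrobat" → "acro" → "ikzw".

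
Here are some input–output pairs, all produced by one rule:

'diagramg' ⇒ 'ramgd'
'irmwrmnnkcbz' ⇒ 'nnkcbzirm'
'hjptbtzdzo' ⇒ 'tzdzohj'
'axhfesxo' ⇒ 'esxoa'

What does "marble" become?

Looking at the pairs, the operation is to swap the front and back halves of the string, then delete the last 3 characters.
Starting from "marble": after the first operation, "blemar"; after the second, "ble".

ble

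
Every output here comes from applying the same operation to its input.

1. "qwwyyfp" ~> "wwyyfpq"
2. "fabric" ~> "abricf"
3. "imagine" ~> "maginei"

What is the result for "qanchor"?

anchorq

In each case the input is transformed by: move the first character to the end.
So "qanchor" becomes "anchorq".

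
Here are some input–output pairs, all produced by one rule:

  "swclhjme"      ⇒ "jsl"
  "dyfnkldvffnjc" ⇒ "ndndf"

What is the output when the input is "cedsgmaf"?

mcs

What's happening: move the last 3 characters to the front (rotate right by 3), then keep one character in every 3, starting at position 1 (positions 1st, 4th, 7th, ...).
Starting from "cedsgmaf": after the first operation, "mafcedsg"; after the second, "mcs".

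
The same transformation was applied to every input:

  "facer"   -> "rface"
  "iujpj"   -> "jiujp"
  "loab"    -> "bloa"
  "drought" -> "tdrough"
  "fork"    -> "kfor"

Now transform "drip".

Rule — move the last character to the front.
For "drip" the result is "pdri".

pdri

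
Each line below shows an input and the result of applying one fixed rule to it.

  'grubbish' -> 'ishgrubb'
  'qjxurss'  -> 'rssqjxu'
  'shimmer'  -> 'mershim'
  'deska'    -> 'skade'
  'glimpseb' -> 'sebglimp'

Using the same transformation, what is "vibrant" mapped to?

antvibr

The pattern: move the last 3 characters to the front (rotate right by 3).
On "vibrant" that produces "antvibr".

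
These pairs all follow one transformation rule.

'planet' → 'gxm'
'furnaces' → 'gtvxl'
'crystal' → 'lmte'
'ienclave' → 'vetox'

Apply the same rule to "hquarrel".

Each output is the input with this applied: shift every letter 7 places backward in the alphabet (wrapping around), then delete the first 3 characters.
"hquarrel" → "ajntkkxe" → "tkkxe".

tkkxe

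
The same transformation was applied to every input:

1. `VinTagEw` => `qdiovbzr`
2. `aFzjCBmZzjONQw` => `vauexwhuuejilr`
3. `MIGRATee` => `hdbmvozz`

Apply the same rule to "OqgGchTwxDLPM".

Looking at the pairs, the operation is to shift every letter 5 places backward in the alphabet (wrapping around), then convert every letter to lowercase.
"OqgGchTwxDLPM" → "jlbbxcorsygkh".

jlbbxcorsygkh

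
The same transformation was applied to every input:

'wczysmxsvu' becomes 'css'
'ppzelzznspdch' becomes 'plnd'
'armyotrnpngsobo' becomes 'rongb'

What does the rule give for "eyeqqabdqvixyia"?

yqdii

The transformation: keep one character in every 3, starting at position 2 (positions 2nd, 5th, 8th, ...).
For "eyeqqabdqvixyia" the result is "yqdii".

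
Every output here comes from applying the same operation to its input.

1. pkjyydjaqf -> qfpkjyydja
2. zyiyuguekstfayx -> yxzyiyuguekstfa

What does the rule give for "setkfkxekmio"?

iosetkfkxekm

Each output is the input with this applied: move the last 2 characters to the front (rotate right by 2).
On "setkfkxekmio" that produces "iosetkfkxekm".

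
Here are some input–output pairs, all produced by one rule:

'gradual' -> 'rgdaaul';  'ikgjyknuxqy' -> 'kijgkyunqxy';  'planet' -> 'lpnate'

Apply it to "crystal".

rcsyatl

The rule is to swap each adjacent pair of characters (1↔2, 3↔4, ...).
"crystal" → "rcsyatl".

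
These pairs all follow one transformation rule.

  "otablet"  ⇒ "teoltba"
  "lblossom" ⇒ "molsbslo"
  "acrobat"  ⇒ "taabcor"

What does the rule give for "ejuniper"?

reepjiun

The pattern: move the last character to the front, then take characters alternately from the front and the back (1st, last, 2nd, 2nd-last, ...).
On "ejuniper": the first step gives "rejunipe", and the second then gives "reepjiun".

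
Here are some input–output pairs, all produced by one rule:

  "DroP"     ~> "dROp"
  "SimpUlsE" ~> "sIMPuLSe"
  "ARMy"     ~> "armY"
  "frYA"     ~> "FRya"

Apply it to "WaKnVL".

What's happening: flip the case of every letter.
Doing the same to "WaKnVL": "wAkNvl".

wAkNvl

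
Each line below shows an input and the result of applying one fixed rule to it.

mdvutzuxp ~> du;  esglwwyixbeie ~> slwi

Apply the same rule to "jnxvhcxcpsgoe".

nvcc

In each case the input is transformed by: keep every other character starting from the second (positions 2nd, 4th, 6th, ...), then delete the last 2 characters.
For "jnxvhcxcpsgoe", step one produces "nvccso"; step two turns that into "nvcc".
(Check on "esglwwyixbeie": → "slwibi" → "slwi" ✓)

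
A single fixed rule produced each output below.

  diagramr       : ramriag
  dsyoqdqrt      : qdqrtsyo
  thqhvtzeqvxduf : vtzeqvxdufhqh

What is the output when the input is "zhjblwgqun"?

lwgqunhjb

Rule — delete the first character, then move the first 3 characters to the end (rotate left by 3).
Starting from "zhjblwgqun": after the first operation, "hjblwgqun"; after the second, "lwgqunhjb".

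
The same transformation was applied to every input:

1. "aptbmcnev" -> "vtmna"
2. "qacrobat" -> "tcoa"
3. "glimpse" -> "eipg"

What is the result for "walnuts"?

What's happening: swap the first and last characters, then keep every other character starting from the first (positions 1st, 3rd, 5th, ...).
Applying that to "walnuts" gives "sluw".

sluw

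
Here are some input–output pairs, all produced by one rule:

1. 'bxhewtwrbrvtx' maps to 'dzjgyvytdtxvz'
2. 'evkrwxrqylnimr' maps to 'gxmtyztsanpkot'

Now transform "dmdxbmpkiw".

In each case the input is transformed by: shift every letter 2 places forward in the alphabet (wrapping around).
Applying that to "dmdxbmpkiw" gives "fofzdormky".

fofzdormky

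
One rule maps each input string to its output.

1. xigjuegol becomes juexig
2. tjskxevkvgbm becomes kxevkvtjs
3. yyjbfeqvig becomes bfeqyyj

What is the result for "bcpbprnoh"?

Each output is the input with this applied: delete the last 3 characters, then move the first 3 characters to the end (rotate left by 3).
Working it through for "bcpbprnoh": intermediate "bcpbpr", final "bprbcp".

bprbcp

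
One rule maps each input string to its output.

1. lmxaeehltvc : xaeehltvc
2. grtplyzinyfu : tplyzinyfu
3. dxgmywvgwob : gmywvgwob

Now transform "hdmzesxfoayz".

mzesxfoayz

Each output is the input with this applied: delete the first 2 characters.
For "hdmzesxfoayz" the result is "mzesxfoayz".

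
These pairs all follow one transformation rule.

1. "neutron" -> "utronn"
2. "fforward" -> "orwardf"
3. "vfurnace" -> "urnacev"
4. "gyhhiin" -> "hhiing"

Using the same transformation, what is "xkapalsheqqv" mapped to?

In each case the input is transformed by: move the first character to the end, then delete the first character.
For "xkapalsheqqv", step one produces "kapalsheqqvx"; step two turns that into "apalsheqqvx".

apalsheqqvx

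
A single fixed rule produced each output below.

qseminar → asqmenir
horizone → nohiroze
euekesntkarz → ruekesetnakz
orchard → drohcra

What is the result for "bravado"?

orbvada

The transformation: swap each adjacent pair of characters (1↔2, 3↔4, ...), then move the last character to the front.
Applying both steps to "bravado": "rbvadao", then "orbvada".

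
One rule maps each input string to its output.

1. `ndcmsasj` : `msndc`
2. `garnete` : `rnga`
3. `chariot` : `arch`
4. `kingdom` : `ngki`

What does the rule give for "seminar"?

The transformation: delete the last 3 characters, then move the last 2 characters to the front (rotate right by 2).
"seminar" → "semi" → "mise".

mise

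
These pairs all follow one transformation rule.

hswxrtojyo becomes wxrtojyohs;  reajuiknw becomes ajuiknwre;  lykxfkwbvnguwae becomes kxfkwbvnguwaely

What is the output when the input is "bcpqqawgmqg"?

In each case the input is transformed by: move the first 2 characters to the end (rotate left by 2).
Applying that to "bcpqqawgmqg" gives "pqqawgmqgbc".

pqqawgmqgbc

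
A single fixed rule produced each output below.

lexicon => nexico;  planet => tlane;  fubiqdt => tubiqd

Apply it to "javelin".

naveli

Rule — delete the first character, then move the last character to the front.
So "javelin" becomes "naveli".
(Check on "planet": → "lanet" → "tlane" ✓)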